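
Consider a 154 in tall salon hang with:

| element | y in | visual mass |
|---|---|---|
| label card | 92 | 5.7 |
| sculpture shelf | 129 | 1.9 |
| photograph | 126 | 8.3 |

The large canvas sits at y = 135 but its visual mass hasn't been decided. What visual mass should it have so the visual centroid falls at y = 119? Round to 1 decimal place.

w ≈ 4.8

Fixed elements: Σw = 5.7 + 1.9 + 8.3 = 15.9, Σw·y = 5.7·92 + 1.9·129 + 8.3·126 = 1815.3.
For the centroid to hit 119: (1815.3 + w·135) / (15.9 + w) = 119.
Solving: w = (119·15.9 − 1815.3) / (135 − 119) = 76.8 / 16 ≈ 4.80.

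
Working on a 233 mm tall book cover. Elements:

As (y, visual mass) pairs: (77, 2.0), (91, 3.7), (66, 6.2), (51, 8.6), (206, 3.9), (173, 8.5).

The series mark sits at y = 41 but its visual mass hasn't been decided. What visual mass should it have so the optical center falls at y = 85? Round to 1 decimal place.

w ≈ 18.5

Known weights sum to 2.0 + 3.7 + 6.2 + 8.6 + 3.9 + 8.5 = 32.9; their moment is 2.0·77 + 3.7·91 + 6.2·66 + 8.6·51 + 3.9·206 + 8.5·173 = 3612.4.
Balance at y = 85 requires (3612.4 + w·41) / (32.9 + w) = 85.
Rearranging, w·(41 − 85) = 85·32.9 − 3612.4 = -815.9, so w ≈ -815.9/-44 = 18.54.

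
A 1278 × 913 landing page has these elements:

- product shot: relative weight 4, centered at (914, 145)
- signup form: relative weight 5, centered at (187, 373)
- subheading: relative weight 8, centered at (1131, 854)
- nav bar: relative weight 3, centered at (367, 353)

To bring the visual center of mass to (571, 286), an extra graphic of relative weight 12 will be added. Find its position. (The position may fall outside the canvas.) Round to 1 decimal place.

(294.3, -98.7)

New total weight: (4 + 5 + 8 + 3) + 12 = 32.
Along x: (14740 + 12·x) / 32 = 571 (existing moment 4·914 + 5·187 + 8·1131 + 3·367 = 14740) ⇒ x = (18272 − 14740) / 12 ≈ 294.33.
Along y: (10336 + 12·y) / 32 = 286 (existing moment 4·145 + 5·373 + 8·854 + 3·353 = 10336) ⇒ y = (9152 − 10336) / 12 ≈ -98.67.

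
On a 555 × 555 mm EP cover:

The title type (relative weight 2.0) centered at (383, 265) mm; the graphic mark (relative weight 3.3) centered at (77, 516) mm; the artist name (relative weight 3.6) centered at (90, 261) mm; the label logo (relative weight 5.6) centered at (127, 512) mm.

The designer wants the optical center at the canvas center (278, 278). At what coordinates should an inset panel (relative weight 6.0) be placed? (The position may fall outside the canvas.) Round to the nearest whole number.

With the inset panel, Σw becomes 2.0 + 3.3 + 3.6 + 5.6 + 6.0 = 20.5.
x: target moment 20.5×278 = 5699.0; current 2.0·383 + 3.3·77 + 3.6·90 + 5.6·127 = 2055.3; the inset panel supplies 3643.7, so x = 3643.7/6.0 ≈ 607.28.
y: target moment 20.5×278 = 5699.0; current 2.0·265 + 3.3·516 + 3.6·261 + 5.6·512 = 6039.6; the inset panel supplies -340.6, so y = -340.6/6.0 ≈ -56.77.

(607, -57)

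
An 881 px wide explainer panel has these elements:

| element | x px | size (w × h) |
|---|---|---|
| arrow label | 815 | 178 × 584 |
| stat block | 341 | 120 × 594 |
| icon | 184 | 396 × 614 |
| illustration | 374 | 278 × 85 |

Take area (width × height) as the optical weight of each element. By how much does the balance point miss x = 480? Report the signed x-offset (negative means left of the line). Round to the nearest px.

Taking area as weight: arrow label 178·584 = 103952, stat block 120·594 = 71280, icon 396·614 = 243144, illustration 278·85 = 23630. Sum 442006.
Σw·x = 103952·815 + 71280·341 + 243144·184 + 23630·374 = 162603476, so x̄ = 162603476/442006 ≈ 367.88.
Offset from x = 480: 367.88 − 480 ≈ -112.12.

≈ -112 px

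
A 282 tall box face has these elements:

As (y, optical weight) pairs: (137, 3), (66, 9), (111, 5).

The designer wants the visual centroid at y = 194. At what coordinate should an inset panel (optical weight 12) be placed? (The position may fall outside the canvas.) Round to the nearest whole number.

With the inset panel, Σw becomes 3 + 9 + 5 + 12 = 29.
y: target moment 29×194 = 5626; current 3·137 + 9·66 + 5·111 = 1560; the inset panel supplies 4066, so y = 4066/12 ≈ 338.83.

y ≈ 339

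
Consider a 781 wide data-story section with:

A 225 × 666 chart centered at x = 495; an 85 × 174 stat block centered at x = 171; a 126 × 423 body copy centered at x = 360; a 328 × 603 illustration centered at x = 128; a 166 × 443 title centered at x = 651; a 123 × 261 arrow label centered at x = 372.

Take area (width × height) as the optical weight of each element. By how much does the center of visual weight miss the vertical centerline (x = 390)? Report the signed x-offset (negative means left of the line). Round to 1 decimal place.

≈ -42.8

Taking area as weight: chart 225·666 = 149850, stat block 85·174 = 14790, body copy 126·423 = 53298, illustration 328·603 = 197784, title 166·443 = 73538, arrow label 123·261 = 32103. Sum 521363.
x: (149850·495 + 14790·171 + 53298·360 + 197784·128 + 73538·651 + 32103·372) / 521363 = 181024026 / 521363 ≈ 347.21
Difference: 347.21 − 390 ≈ -42.79.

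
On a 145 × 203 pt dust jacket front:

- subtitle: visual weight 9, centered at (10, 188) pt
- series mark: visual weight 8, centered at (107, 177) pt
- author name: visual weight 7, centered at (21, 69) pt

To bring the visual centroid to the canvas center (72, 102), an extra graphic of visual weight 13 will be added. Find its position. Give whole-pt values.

(121, 14)

After adding the extra graphic, total weight = 9 + 8 + 7 + 13 = 37.
x: need Σw·x = 37·72 = 2664. Existing = 9·10 + 8·107 + 7·21 = 1093. Remainder 1571 / 13 ≈ 120.85.
y: need Σw·y = 37·102 = 3774. Existing = 9·188 + 8·177 + 7·69 = 3591. Remainder 183 / 13 ≈ 14.08.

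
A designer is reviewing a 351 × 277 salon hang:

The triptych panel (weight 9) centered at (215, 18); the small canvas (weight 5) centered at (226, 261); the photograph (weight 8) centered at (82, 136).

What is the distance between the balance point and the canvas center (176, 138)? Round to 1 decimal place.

Σw = 9 + 5 + 8 = 22.
x-moment: 9·215 + 5·226 + 8·82 = 3721; centroid 3721/22 ≈ 169.14.
y-moment: 9·18 + 5·261 + 8·136 = 2555; centroid 2555/22 ≈ 116.14.
Relative to (176, 138): Δ = (-6.86, -21.86); |Δ| = √(-6.86² + -21.86²) ≈ 22.92.

≈ 22.9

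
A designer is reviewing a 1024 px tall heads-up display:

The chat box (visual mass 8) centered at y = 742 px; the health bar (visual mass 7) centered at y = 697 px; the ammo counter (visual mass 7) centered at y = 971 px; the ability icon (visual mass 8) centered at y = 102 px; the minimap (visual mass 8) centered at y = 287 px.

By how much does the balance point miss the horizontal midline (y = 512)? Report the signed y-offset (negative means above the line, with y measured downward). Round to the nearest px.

Weights sum to 8 + 7 + 7 + 8 + 8 = 38.
y-moment: 8·742 + 7·697 + 7·971 + 8·102 + 8·287 = 20724; centroid 20724/38 ≈ 545.37.
Against y = 512, that's 545.37 − 512 = 33.37.

≈ 33 px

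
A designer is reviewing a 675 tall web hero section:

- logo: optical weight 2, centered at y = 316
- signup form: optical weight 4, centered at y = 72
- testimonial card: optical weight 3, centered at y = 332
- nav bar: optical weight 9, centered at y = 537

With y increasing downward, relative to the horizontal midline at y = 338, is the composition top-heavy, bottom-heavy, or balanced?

Σw = 2 + 4 + 3 + 9 = 18.
Σw·y = 2·316 + 4·72 + 3·332 + 9·537 = 6749, so ȳ = 6749/18 ≈ 374.94.
374.9 lies below (larger y than) the midline 338, so the layout is bottom-heavy.

bottom-heavy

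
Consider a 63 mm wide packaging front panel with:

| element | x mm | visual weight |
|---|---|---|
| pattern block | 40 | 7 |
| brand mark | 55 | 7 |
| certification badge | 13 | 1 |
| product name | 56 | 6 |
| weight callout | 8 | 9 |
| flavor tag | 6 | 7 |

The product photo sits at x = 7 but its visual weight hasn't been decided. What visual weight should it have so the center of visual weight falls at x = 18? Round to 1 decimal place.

Known weights sum to 7 + 7 + 1 + 6 + 9 + 7 = 37; their moment is 7·40 + 7·55 + 1·13 + 6·56 + 9·8 + 7·6 = 1128.
Balance at x = 18 requires (1128 + w·7) / (37 + w) = 18.
Solving: w = (18·37 − 1128) / (7 − 18) = -462 / -11 ≈ 42.00.

w ≈ 42.0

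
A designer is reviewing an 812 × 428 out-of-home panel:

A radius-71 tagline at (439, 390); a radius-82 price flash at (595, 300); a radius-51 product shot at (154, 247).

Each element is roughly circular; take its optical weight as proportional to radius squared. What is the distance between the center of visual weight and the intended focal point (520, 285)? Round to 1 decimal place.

≈ 70.1

Weights ∝ r²: tagline 71² = 5041, price flash 82² = 6724, product shot 51² = 2601; Σw = 14366.
x-moment: 5041·439 + 6724·595 + 2601·154 = 6614333; centroid 6614333/14366 ≈ 460.42.
y-moment: 5041·390 + 6724·300 + 2601·247 = 4625637; centroid 4625637/14366 ≈ 321.99.
Offset from (520, 285): Δx ≈ -59.58, Δy ≈ 36.99; distance = √(Δx² + Δy²) ≈ 70.13.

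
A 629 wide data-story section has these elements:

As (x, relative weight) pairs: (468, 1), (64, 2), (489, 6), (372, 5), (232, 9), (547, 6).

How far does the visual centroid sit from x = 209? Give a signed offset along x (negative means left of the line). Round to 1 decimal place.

Weights sum to 1 + 2 + 6 + 5 + 9 + 6 = 29.
x: (1·468 + 2·64 + 6·489 + 5·372 + 9·232 + 6·547) / 29 = 10760 / 29 ≈ 371.03
Against x = 209, that's 371.03 − 209 = 162.03.

≈ 162.0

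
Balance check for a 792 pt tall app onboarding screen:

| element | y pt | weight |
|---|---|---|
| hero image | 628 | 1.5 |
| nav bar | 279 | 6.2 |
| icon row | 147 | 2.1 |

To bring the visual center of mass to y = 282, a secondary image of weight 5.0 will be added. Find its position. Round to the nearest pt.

y ≈ 239

With the secondary image, Σw becomes 1.5 + 6.2 + 2.1 + 5.0 = 14.8.
y: need Σw·y = 14.8·282 = 4173.6. Existing = 1.5·628 + 6.2·279 + 2.1·147 = 2980.5. Remainder 1193.1 / 5.0 ≈ 238.62.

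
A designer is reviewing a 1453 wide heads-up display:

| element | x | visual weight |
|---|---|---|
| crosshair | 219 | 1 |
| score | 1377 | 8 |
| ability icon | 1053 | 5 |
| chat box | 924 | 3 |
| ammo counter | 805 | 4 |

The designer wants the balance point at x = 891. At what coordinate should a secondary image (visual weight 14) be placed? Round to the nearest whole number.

With the secondary image, Σw becomes 1 + 8 + 5 + 3 + 4 + 14 = 35.
x: need Σw·x = 35·891 = 31185. Existing = 1·219 + 8·1377 + 5·1053 + 3·924 + 4·805 = 22492. Remainder 8693 / 14 ≈ 620.93.

x ≈ 621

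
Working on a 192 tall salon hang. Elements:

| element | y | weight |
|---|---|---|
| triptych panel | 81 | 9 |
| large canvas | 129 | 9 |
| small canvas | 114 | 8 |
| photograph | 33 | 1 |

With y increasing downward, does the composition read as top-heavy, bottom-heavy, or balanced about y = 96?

Total weight = 9 + 9 + 8 + 1 = 27.
y: (9·81 + 9·129 + 8·114 + 1·33) / 27 = 2835 / 27 ≈ 105.00
Since 105.0 is below (larger y than) 96, the composition reads bottom-heavy.

bottom-heavy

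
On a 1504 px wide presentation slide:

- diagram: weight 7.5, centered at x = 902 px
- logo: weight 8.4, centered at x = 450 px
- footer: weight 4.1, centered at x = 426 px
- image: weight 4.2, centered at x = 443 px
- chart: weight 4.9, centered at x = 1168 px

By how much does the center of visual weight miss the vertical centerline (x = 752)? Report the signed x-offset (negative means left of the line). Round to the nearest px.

≈ -69 px

Weights sum to 7.5 + 8.4 + 4.1 + 4.2 + 4.9 = 29.1.
Σw·x = 7.5·902 + 8.4·450 + 4.1·426 + 4.2·443 + 4.9·1168 = 19875.4, so x̄ = 19875.4/29.1 ≈ 683.00.
Offset from x = 752: 683.00 − 752 ≈ -69.00.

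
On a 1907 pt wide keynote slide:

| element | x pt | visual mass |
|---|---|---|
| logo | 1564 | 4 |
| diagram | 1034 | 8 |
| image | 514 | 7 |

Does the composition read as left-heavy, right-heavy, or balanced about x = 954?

Σw = 4 + 8 + 7 = 19.
x-moment: 4·1564 + 8·1034 + 7·514 = 18126; centroid 18126/19 ≈ 954.00.
954.00 = 954 exactly: balanced.

balanced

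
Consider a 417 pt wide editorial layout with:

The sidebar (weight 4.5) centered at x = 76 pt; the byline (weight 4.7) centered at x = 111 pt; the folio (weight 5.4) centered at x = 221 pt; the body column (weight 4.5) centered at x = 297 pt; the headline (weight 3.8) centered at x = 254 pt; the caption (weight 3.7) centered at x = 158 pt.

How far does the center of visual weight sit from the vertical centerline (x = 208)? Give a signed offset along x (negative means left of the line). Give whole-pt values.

≈ -22 pt

Weights sum to 4.5 + 4.7 + 5.4 + 4.5 + 3.8 + 3.7 = 26.6.
x: moment 4943.4 / weight 26.6 ≈ 185.84
Against x = 208, that's 185.84 − 208 = -22.16.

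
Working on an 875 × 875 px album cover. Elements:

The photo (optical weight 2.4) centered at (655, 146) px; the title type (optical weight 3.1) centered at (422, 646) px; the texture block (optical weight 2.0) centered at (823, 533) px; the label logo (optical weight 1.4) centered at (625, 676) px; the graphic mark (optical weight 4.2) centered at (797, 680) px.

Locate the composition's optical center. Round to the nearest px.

Weights sum to 2.4 + 3.1 + 2.0 + 1.4 + 4.2 = 13.1.
x: (2.4·655 + 3.1·422 + 2.0·823 + 1.4·625 + 4.2·797) / 13.1 = 8748.6 / 13.1 ≈ 667.83
y: (2.4·146 + 3.1·646 + 2.0·533 + 1.4·676 + 4.2·680) / 13.1 = 7221.4 / 13.1 ≈ 551.25

(668, 551)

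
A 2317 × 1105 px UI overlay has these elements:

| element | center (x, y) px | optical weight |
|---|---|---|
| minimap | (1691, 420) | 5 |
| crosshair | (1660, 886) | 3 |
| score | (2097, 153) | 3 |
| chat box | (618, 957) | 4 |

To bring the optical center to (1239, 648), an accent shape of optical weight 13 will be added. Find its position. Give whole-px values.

(961, 700)

After adding the accent shape, total weight = 5 + 3 + 3 + 4 + 13 = 28.
x: need Σw·x = 28·1239 = 34692. Existing = 5·1691 + 3·1660 + 3·2097 + 4·618 = 22198. Remainder 12494 / 13 ≈ 961.08.
y: need Σw·y = 28·648 = 18144. Existing = 5·420 + 3·886 + 3·153 + 4·957 = 9045. Remainder 9099 / 13 ≈ 699.92.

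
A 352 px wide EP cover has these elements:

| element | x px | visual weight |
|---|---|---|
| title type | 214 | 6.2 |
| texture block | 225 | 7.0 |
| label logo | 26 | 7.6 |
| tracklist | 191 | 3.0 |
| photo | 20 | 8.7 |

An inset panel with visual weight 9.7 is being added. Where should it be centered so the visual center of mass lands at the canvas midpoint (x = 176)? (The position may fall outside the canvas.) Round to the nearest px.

x ≈ 369

With the inset panel, Σw becomes 6.2 + 7.0 + 7.6 + 3.0 + 8.7 + 9.7 = 42.2.
x: need Σw·x = 42.2·176 = 7427.2. Existing = 6.2·214 + 7.0·225 + 7.6·26 + 3.0·191 + 8.7·20 = 3846.4. Remainder 3580.8 / 9.7 ≈ 369.15.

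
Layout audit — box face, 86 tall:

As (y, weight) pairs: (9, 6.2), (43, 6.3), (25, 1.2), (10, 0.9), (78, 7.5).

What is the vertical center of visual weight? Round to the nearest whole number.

y ≈ 43

Total weight = 6.2 + 6.3 + 1.2 + 0.9 + 7.5 = 22.1.
y: (6.2·9 + 6.3·43 + 1.2·25 + 0.9·10 + 7.5·78) / 22.1 = 950.7 / 22.1 ≈ 43.02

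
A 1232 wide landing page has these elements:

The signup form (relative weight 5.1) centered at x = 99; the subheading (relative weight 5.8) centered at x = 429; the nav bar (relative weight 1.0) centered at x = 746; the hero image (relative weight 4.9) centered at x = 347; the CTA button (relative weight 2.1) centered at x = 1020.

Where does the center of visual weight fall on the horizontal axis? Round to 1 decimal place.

x ≈ 401.1

Total weight = 5.1 + 5.8 + 1.0 + 4.9 + 2.1 = 18.9.
x: (5.1·99 + 5.8·429 + 1.0·746 + 4.9·347 + 2.1·1020) / 18.9 = 7581.4 / 18.9 ≈ 401.13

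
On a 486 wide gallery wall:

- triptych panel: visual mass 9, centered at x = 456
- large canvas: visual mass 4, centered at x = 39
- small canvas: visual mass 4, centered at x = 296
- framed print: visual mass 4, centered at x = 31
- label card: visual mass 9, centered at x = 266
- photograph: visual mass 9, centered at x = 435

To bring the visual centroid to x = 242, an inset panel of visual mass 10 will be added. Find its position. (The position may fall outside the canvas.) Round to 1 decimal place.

With the inset panel, Σw becomes 9 + 4 + 4 + 4 + 9 + 9 + 10 = 49.
Along x: (11877 + 10·x) / 49 = 242 (existing moment 9·456 + 4·39 + 4·296 + 4·31 + 9·266 + 9·435 = 11877) ⇒ x = (11858 − 11877) / 10 ≈ -1.90.

x ≈ -1.9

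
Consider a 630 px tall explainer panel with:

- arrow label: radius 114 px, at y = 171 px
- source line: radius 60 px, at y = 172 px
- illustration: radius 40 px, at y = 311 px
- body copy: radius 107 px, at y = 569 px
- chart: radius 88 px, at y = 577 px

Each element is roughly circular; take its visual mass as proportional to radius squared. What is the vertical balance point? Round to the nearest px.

r² weights: arrow label 114² = 12996, source line 60² = 3600, illustration 40² = 1600, body copy 107² = 11449, chart 88² = 7744. Total = 37389.
y-moment: 12996·171 + 3600·172 + 1600·311 + 11449·569 + 7744·577 = 14321885; centroid 14321885/37389 ≈ 383.05.

y ≈ 383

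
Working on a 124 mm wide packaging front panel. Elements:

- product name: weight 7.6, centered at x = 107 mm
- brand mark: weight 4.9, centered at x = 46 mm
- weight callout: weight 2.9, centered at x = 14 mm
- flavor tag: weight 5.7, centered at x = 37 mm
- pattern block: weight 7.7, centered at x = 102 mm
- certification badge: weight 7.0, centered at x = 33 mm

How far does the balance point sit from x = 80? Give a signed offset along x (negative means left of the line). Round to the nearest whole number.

≈ -16 mm

Weights sum to 7.6 + 4.9 + 2.9 + 5.7 + 7.7 + 7.0 = 35.8.
Σw·x = 7.6·107 + 4.9·46 + 2.9·14 + 5.7·37 + 7.7·102 + 7.0·33 = 2306.5, so x̄ = 2306.5/35.8 ≈ 64.43.
Difference: 64.43 − 80 ≈ -15.57.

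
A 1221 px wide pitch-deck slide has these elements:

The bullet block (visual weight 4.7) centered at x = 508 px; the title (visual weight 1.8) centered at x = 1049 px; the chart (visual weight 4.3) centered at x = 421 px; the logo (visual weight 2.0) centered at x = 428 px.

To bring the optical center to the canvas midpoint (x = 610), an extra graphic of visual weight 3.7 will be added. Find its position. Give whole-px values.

x ≈ 844

With the extra graphic, Σw becomes 4.7 + 1.8 + 4.3 + 2.0 + 3.7 = 16.5.
x: target moment 16.5×610 = 10065.0; current 4.7·508 + 1.8·1049 + 4.3·421 + 2.0·428 = 6942.1; the extra graphic supplies 3122.9, so x = 3122.9/3.7 ≈ 844.03.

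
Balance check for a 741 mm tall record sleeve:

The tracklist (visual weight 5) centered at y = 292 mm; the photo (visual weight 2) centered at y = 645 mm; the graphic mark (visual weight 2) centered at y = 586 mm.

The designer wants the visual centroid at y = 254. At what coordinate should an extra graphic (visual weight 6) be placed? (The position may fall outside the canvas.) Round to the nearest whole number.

y ≈ -19

With the extra graphic, Σw becomes 5 + 2 + 2 + 6 = 15.
y: target moment 15×254 = 3810; current 5·292 + 2·645 + 2·586 = 3922; the extra graphic supplies -112, so y = -112/6 ≈ -18.67.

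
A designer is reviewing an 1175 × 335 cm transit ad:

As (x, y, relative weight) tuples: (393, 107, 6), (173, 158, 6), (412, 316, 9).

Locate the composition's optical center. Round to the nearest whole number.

(338, 211)

Weights sum to 6 + 6 + 9 = 21.
x-moment: 6·393 + 6·173 + 9·412 = 7104; centroid 7104/21 ≈ 338.29.
y-moment: 6·107 + 6·158 + 9·316 = 4434; centroid 4434/21 ≈ 211.14.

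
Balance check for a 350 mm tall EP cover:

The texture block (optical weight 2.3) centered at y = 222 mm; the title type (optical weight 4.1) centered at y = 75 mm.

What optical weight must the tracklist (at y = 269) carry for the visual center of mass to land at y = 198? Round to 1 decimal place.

w ≈ 6.3

Known weights sum to 2.3 + 4.1 = 6.4; their moment is 2.3·222 + 4.1·75 = 818.1.
Set Σw·y/Σw = 198: (818.1 + 269w) = 198·(6.4 + w).
So w = (198·6.4 − 818.1)/(269 − 198) = 449.1/71 ≈ 6.33.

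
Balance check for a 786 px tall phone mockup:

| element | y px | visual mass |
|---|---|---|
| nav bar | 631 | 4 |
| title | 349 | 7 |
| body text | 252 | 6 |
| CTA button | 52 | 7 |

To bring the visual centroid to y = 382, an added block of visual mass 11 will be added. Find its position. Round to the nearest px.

After adding the added block, total weight = 4 + 7 + 6 + 7 + 11 = 35.
Along y: (6843 + 11·y) / 35 = 382 (existing moment 4·631 + 7·349 + 6·252 + 7·52 = 6843) ⇒ y = (13370 − 6843) / 11 ≈ 593.36.

y ≈ 593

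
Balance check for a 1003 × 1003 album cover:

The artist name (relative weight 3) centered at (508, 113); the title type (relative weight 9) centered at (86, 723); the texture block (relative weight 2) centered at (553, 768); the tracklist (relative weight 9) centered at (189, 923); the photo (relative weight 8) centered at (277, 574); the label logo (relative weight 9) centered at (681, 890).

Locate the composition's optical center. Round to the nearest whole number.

(336, 732)

Total weight = 3 + 9 + 2 + 9 + 8 + 9 = 40.
Σw·x = 3·508 + 9·86 + 2·553 + 9·189 + 8·277 + 9·681 = 13450, so x̄ = 13450/40 ≈ 336.25.
Σw·y = 3·113 + 9·723 + 2·768 + 9·923 + 8·574 + 9·890 = 29291, so ȳ = 29291/40 ≈ 732.27.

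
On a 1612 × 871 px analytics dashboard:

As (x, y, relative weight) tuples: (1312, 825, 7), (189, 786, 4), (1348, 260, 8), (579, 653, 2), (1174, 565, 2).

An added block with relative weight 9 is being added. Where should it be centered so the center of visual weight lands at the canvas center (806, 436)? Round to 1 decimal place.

New total weight: (7 + 4 + 8 + 2 + 2) + 9 = 32.
x: target moment 32×806 = 25792; current 7·1312 + 4·189 + 8·1348 + 2·579 + 2·1174 = 24230; the added block supplies 1562, so x = 1562/9 ≈ 173.56.
y: target moment 32×436 = 13952; current 7·825 + 4·786 + 8·260 + 2·653 + 2·565 = 13435; the added block supplies 517, so y = 517/9 ≈ 57.44.

(173.6, 57.4)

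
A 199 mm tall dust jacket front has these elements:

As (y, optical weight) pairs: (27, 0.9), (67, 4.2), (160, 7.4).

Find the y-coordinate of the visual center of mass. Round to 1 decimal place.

Total weight = 0.9 + 4.2 + 7.4 = 12.5.
y-moment: 0.9·27 + 4.2·67 + 7.4·160 = 1489.7; centroid 1489.7/12.5 ≈ 119.18.

y ≈ 119.2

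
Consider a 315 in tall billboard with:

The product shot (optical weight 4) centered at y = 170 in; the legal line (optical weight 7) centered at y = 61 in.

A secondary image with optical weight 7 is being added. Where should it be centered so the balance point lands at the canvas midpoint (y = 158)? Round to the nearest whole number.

After adding the secondary image, total weight = 4 + 7 + 7 = 18.
y: need Σw·y = 18·158 = 2844. Existing = 4·170 + 7·61 = 1107. Remainder 1737 / 7 ≈ 248.14.

y ≈ 248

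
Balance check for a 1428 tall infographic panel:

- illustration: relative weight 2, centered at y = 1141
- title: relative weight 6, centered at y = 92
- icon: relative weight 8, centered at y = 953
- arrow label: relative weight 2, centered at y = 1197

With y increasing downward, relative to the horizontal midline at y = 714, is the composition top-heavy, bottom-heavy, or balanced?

Total weight = 2 + 6 + 8 + 2 = 18.
Σw·y = 2·1141 + 6·92 + 8·953 + 2·1197 = 12852, so ȳ = 12852/18 ≈ 714.00.
That equals the midline 714 — balanced.

balanced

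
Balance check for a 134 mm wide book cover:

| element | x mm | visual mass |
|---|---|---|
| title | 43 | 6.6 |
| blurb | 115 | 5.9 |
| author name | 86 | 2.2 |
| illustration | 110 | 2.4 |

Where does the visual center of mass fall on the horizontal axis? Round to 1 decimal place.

x ≈ 82.8

Weights sum to 6.6 + 5.9 + 2.2 + 2.4 = 17.1.
Σw·x = 6.6·43 + 5.9·115 + 2.2·86 + 2.4·110 = 1415.5, so x̄ = 1415.5/17.1 ≈ 82.78.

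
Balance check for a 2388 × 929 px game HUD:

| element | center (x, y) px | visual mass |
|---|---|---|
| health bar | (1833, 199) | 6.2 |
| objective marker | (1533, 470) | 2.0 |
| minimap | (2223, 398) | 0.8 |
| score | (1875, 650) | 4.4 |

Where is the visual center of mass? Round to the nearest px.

Σw = 6.2 + 2.0 + 0.8 + 4.4 = 13.4.
Σw·x = 6.2·1833 + 2.0·1533 + 0.8·2223 + 4.4·1875 = 24459.0, so x̄ = 24459.0/13.4 ≈ 1825.30.
Σw·y = 6.2·199 + 2.0·470 + 0.8·398 + 4.4·650 = 5352.2, so ȳ = 5352.2/13.4 ≈ 399.42.

(1825, 399)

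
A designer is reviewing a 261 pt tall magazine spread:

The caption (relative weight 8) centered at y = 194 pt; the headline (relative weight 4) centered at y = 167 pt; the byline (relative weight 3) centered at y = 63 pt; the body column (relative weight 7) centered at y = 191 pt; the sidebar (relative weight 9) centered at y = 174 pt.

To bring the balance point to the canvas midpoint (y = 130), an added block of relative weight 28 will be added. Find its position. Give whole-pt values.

y ≈ 84

With the added block, Σw becomes 8 + 4 + 3 + 7 + 9 + 28 = 59.
y: target moment 59×130 = 7670; current 8·194 + 4·167 + 3·63 + 7·191 + 9·174 = 5312; the added block supplies 2358, so y = 2358/28 ≈ 84.21.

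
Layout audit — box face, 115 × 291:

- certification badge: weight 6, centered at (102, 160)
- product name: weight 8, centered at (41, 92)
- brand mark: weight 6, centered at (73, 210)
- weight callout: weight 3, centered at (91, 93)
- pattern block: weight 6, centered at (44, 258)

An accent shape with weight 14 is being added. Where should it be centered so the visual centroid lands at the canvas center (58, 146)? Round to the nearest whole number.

(41, 107)

New total weight: (6 + 8 + 6 + 3 + 6) + 14 = 43.
x: need Σw·x = 43·58 = 2494. Existing = 6·102 + 8·41 + 6·73 + 3·91 + 6·44 = 1915. Remainder 579 / 14 ≈ 41.36.
y: need Σw·y = 43·146 = 6278. Existing = 6·160 + 8·92 + 6·210 + 3·93 + 6·258 = 4783. Remainder 1495 / 14 ≈ 106.79.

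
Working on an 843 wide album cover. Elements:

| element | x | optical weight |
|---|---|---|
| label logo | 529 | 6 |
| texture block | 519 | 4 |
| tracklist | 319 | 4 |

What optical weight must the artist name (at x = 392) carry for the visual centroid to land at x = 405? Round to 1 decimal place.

Known weights sum to 6 + 4 + 4 = 14; their moment is 6·529 + 4·519 + 4·319 = 6526.
For the centroid to hit 405: (6526 + w·392) / (14 + w) = 405.
Solving: w = (405·14 − 6526) / (392 − 405) = -856 / -13 ≈ 65.85.

w ≈ 65.8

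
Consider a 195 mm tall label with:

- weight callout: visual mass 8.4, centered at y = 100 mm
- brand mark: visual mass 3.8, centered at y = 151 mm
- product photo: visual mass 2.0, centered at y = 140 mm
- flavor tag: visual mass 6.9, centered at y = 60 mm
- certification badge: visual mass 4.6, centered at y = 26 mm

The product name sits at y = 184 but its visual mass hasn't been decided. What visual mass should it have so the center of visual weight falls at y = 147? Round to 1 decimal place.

w ≈ 41.9

Known weights sum to 8.4 + 3.8 + 2.0 + 6.9 + 4.6 = 25.7; their moment is 8.4·100 + 3.8·151 + 2.0·140 + 6.9·60 + 4.6·26 = 2227.4.
For the centroid to hit 147: (2227.4 + w·184) / (25.7 + w) = 147.
Rearranging, w·(184 − 147) = 147·25.7 − 2227.4 = 1550.5, so w ≈ 1550.5/37 = 41.91.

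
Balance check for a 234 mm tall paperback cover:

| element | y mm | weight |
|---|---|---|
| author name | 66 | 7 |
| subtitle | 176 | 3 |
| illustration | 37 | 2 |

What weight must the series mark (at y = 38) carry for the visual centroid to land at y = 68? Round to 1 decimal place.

Known weights sum to 7 + 3 + 2 = 12; their moment is 7·66 + 3·176 + 2·37 = 1064.
For the centroid to hit 68: (1064 + w·38) / (12 + w) = 68.
So w = (68·12 − 1064)/(38 − 68) = -248/-30 ≈ 8.27.

w ≈ 8.3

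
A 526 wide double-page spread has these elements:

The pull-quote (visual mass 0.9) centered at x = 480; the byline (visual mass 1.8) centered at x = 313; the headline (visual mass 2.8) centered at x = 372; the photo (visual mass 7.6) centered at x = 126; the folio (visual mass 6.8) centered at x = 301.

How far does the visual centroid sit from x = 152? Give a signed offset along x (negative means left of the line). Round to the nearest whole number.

Weights sum to 0.9 + 1.8 + 2.8 + 7.6 + 6.8 = 19.9.
x: (0.9·480 + 1.8·313 + 2.8·372 + 7.6·126 + 6.8·301) / 19.9 = 5041.4 / 19.9 ≈ 253.34
Difference: 253.34 − 152 ≈ 101.34.

≈ 101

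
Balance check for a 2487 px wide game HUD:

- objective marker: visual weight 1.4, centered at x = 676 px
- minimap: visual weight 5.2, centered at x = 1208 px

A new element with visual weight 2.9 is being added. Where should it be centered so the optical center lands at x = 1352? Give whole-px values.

x ≈ 1937

With the new element, Σw becomes 1.4 + 5.2 + 2.9 = 9.5.
x: target moment 9.5×1352 = 12844.0; current 1.4·676 + 5.2·1208 = 7228.0; the new element supplies 5616.0, so x = 5616.0/2.9 ≈ 1936.55.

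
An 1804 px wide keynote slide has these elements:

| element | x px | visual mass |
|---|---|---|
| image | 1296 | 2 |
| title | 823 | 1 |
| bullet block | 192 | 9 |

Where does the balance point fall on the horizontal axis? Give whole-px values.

x ≈ 429

Total weight = 2 + 1 + 9 = 12.
Σw·x = 2·1296 + 1·823 + 9·192 = 5143, so x̄ = 5143/12 ≈ 428.58.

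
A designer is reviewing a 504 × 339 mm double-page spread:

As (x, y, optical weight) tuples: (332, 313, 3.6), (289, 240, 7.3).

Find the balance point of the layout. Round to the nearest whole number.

Σw = 3.6 + 7.3 = 10.9.
x: (3.6·332 + 7.3·289) / 10.9 = 3304.9 / 10.9 ≈ 303.20
y: (3.6·313 + 7.3·240) / 10.9 = 2878.8 / 10.9 ≈ 264.11

(303, 264)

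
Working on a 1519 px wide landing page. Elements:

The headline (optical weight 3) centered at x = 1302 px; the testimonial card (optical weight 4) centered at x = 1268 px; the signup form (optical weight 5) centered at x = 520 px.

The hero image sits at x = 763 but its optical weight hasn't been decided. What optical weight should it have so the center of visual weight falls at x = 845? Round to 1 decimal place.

w ≈ 17.5

Existing Σw = 12 (3 + 4 + 5); existing moment 3·1302 + 4·1268 + 5·520 = 11578.
Set Σw·x/Σw = 845: (11578 + 763w) = 845·(12 + w).
Solving: w = (845·12 − 11578) / (763 − 845) = -1438 / -82 ≈ 17.54.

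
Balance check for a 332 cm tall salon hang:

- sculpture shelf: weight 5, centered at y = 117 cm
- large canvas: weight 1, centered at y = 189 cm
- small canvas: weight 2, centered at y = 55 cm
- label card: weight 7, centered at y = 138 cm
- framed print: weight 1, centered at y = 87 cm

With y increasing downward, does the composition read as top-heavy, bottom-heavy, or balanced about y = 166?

top-heavy

Weights sum to 5 + 1 + 2 + 7 + 1 = 16.
y-moment: 5·117 + 1·189 + 2·55 + 7·138 + 1·87 = 1937; centroid 1937/16 ≈ 121.06.
Since 121.1 is above (smaller y than) 166, the composition reads top-heavy.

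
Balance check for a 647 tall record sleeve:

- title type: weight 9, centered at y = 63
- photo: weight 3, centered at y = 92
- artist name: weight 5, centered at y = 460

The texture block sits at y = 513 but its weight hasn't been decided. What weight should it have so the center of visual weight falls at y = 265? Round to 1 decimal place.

Existing Σw = 17 (9 + 3 + 5); existing moment 9·63 + 3·92 + 5·460 = 3143.
Balance at y = 265 requires (3143 + w·513) / (17 + w) = 265.
So w = (265·17 − 3143)/(513 − 265) = 1362/248 ≈ 5.49.

w ≈ 5.5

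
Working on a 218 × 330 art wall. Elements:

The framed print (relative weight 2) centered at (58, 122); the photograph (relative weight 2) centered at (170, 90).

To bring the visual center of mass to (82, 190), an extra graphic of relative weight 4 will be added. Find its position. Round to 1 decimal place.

(50.0, 274.0)

With the extra graphic, Σw becomes 2 + 2 + 4 = 8.
x: target moment 8×82 = 656; current 2·58 + 2·170 = 456; the extra graphic supplies 200, so x = 200/4 ≈ 50.00.
y: target moment 8×190 = 1520; current 2·122 + 2·90 = 424; the extra graphic supplies 1096, so y = 1096/4 ≈ 274.00.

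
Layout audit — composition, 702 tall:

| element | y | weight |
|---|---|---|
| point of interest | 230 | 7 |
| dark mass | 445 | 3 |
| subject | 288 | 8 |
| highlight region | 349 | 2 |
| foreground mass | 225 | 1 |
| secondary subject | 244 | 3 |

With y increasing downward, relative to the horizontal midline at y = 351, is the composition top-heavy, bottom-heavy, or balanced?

top-heavy

Σw = 7 + 3 + 8 + 2 + 1 + 3 = 24.
y: moment 6904 / weight 24 ≈ 287.67
287.7 vs midline 351 → top-heavy.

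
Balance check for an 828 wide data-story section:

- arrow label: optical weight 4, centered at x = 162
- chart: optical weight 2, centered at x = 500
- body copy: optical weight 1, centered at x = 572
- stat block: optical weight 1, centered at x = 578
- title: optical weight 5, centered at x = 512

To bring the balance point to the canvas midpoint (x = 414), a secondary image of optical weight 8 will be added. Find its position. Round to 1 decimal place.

New total weight: (4 + 2 + 1 + 1 + 5) + 8 = 21.
x: need Σw·x = 21·414 = 8694. Existing = 4·162 + 2·500 + 1·572 + 1·578 + 5·512 = 5358. Remainder 3336 / 8 ≈ 417.00.

x ≈ 417.0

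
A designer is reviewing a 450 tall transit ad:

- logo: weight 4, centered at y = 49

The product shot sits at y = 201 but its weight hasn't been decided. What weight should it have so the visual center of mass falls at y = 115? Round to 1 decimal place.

Known: weight 4 with moment 4·49 = 196.
Set Σw·y/Σw = 115: (196 + 201w) = 115·(4 + w).
So w = (115·4 − 196)/(201 − 115) = 264/86 ≈ 3.07.

w ≈ 3.1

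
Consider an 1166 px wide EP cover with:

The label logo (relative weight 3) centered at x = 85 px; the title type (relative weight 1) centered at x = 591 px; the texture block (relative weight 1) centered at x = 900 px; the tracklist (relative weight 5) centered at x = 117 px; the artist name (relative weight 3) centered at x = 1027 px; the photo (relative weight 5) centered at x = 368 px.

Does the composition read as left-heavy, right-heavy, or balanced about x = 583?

Total weight = 3 + 1 + 1 + 5 + 3 + 5 = 18.
x: moment 7252 / weight 18 ≈ 402.89
402.9 vs midline 583 → left-heavy.

left-heavy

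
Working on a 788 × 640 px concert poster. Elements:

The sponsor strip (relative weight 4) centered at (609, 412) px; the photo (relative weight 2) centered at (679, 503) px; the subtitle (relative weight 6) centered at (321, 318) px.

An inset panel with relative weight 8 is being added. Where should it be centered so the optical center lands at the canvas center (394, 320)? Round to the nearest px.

(270, 230)

New total weight: (4 + 2 + 6) + 8 = 20.
x: target moment 20×394 = 7880; current 4·609 + 2·679 + 6·321 = 5720; the inset panel supplies 2160, so x = 2160/8 ≈ 270.00.
y: target moment 20×320 = 6400; current 4·412 + 2·503 + 6·318 = 4562; the inset panel supplies 1838, so y = 1838/8 ≈ 229.75.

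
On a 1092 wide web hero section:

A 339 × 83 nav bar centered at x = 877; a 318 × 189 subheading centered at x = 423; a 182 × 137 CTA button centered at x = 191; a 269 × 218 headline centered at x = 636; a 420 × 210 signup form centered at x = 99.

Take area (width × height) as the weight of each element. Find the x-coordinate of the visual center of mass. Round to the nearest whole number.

x ≈ 388

Taking area as weight: nav bar 339·83 = 28137, subheading 318·189 = 60102, CTA button 182·137 = 24934, headline 269·218 = 58642, signup form 420·210 = 88200. Sum 260015.
Σw·x = 28137·877 + 60102·423 + 24934·191 + 58642·636 + 88200·99 = 100889801, so x̄ = 100889801/260015 ≈ 388.02.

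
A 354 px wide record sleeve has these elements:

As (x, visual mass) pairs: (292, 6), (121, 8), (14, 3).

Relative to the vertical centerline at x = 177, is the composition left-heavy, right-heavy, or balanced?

Σw = 6 + 8 + 3 = 17.
Σw·x = 6·292 + 8·121 + 3·14 = 2762, so x̄ = 2762/17 ≈ 162.47.
162.5 vs midline 177 → left-heavy.

left-heavy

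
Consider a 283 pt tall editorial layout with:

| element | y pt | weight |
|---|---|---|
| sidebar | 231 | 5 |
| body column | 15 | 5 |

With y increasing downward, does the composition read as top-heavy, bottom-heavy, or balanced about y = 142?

top-heavy

Weights sum to 5 + 5 = 10.
y: (5·231 + 5·15) / 10 = 1230 / 10 ≈ 123.00
123.0 vs midline 142 → top-heavy.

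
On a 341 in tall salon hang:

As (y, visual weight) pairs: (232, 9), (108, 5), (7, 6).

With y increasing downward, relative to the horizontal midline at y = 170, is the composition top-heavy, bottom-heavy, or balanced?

Weights sum to 9 + 5 + 6 = 20.
Σw·y = 9·232 + 5·108 + 6·7 = 2670, so ȳ = 2670/20 ≈ 133.50.
Since 133.5 is above (smaller y than) 170, the composition reads top-heavy.

top-heavy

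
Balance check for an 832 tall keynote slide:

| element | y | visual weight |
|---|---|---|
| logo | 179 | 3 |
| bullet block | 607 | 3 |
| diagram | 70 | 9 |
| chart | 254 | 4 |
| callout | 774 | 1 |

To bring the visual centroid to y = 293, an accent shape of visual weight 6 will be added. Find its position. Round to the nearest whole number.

With the accent shape, Σw becomes 3 + 3 + 9 + 4 + 1 + 6 = 26.
Along y: (4778 + 6·y) / 26 = 293 (existing moment 3·179 + 3·607 + 9·70 + 4·254 + 1·774 = 4778) ⇒ y = (7618 − 4778) / 6 ≈ 473.33.

y ≈ 473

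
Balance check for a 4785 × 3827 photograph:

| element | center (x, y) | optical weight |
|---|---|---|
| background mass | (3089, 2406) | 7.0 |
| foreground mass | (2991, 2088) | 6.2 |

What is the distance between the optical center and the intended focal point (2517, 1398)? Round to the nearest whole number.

Weights sum to 7.0 + 6.2 = 13.2.
x-moment: 7.0·3089 + 6.2·2991 = 40167.2; centroid 40167.2/13.2 ≈ 3042.97.
y-moment: 7.0·2406 + 6.2·2088 = 29787.6; centroid 29787.6/13.2 ≈ 2256.64.
Offset from (2517, 1398): Δx ≈ 525.97, Δy ≈ 858.64; distance = √(Δx² + Δy²) ≈ 1006.93.

≈ 1007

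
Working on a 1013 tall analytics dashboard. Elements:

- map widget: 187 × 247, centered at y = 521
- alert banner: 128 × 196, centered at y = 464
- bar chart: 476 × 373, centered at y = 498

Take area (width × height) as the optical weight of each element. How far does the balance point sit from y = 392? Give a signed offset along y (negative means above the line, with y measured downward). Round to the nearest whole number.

≈ 107

Areas: map widget 187·247 = 46189, alert banner 128·196 = 25088, bar chart 476·373 = 177548. Total weight = 248825.
y: (46189·521 + 25088·464 + 177548·498) / 248825 = 124124205 / 248825 ≈ 498.84
Offset from y = 392: 498.84 − 392 ≈ 106.84.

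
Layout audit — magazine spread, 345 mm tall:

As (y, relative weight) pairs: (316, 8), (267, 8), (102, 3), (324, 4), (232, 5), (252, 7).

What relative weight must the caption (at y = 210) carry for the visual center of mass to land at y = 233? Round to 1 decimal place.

Existing Σw = 35 (8 + 8 + 3 + 4 + 5 + 7); existing moment 8·316 + 8·267 + 3·102 + 4·324 + 5·232 + 7·252 = 9190.
Balance at y = 233 requires (9190 + w·210) / (35 + w) = 233.
So w = (233·35 − 9190)/(210 − 233) = -1035/-23 ≈ 45.00.

w ≈ 45.0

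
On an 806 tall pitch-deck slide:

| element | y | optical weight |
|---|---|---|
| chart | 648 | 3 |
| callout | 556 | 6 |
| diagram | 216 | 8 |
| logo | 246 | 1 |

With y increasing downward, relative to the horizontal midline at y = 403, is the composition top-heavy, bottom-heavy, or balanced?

balanced

Weights sum to 3 + 6 + 8 + 1 = 18.
y-moment: 3·648 + 6·556 + 8·216 + 1·246 = 7254; centroid 7254/18 ≈ 403.00.
The centroid 403.00 matches the midline at 403, so the layout is balanced.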